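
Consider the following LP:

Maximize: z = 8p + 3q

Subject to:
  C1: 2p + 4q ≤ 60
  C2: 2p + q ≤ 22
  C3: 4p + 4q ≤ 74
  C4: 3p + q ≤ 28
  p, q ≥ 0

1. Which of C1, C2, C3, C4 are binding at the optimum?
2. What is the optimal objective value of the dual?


1. C2, C4
2. 78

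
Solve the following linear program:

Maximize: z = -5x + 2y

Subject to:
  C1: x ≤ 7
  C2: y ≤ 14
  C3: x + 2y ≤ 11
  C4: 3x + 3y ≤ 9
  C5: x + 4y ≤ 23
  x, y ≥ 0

Evaluate the objective at each vertex of the feasible region:
  z(0, 0) = 0
  z(3, 0) = -15
  z(0, 3) = 6  ←
The maximum is at x = 0, y = 3.

x = 0, y = 3, z = 6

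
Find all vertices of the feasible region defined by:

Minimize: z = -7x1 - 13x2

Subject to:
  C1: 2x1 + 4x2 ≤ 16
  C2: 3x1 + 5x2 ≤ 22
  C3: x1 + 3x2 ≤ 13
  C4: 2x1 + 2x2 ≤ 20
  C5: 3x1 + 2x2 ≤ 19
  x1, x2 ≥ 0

(0, 0), (6.333, 0), (5.667, 1), (4, 2), (0, 4)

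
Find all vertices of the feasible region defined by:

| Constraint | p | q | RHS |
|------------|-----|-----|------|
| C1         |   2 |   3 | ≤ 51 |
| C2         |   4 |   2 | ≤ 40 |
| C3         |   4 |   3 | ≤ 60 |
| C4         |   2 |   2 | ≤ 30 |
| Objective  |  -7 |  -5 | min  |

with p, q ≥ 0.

(0, 0), (10, 0), (5, 10), (0, 15)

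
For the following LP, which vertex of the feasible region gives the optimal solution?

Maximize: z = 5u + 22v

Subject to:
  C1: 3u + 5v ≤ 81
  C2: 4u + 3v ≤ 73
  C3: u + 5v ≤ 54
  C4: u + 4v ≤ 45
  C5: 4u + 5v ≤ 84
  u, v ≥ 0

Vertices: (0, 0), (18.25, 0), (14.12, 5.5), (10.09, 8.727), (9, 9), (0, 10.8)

Evaluate the objective at each vertex of the feasible region:
  z(0, 0) = 0
  z(18.25, 0) = 91.25
  z(14.12, 5.5) = 191.6
  z(10.09, 8.727) = 242.5
  z(9, 9) = 243  ←
  z(0, 10.8) = 237.6
The maximum is at u = 9, v = 9.

(9, 9)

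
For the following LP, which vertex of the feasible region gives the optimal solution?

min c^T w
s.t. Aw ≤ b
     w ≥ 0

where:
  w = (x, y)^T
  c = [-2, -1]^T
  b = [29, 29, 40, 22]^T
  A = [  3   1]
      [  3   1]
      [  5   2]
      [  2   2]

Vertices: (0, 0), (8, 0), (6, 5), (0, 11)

Evaluate the objective at each vertex of the feasible region:
  z(0, 0) = 0
  z(8, 0) = -16
  z(6, 5) = -17  ←
  z(0, 11) = -11
The minimum is at x = 6, y = 5.

(6, 5)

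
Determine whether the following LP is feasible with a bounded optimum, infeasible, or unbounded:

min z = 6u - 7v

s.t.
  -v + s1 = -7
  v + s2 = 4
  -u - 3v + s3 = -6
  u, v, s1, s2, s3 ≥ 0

Infeasible (no feasible solution exists)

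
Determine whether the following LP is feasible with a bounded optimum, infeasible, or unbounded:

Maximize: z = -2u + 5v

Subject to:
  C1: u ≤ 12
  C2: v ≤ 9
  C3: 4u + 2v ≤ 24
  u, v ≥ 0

Feasible with a bounded optimal solution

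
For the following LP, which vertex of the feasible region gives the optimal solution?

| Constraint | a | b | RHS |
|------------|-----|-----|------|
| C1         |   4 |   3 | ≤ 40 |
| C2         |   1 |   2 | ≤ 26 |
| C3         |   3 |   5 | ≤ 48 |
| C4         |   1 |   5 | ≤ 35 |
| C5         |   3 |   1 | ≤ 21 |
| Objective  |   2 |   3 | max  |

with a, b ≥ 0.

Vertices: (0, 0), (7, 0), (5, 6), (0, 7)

Evaluate the objective at each vertex of the feasible region:
  z(0, 0) = 0
  z(7, 0) = 14
  z(5, 6) = 28  ←
  z(0, 7) = 21
The maximum is at a = 5, b = 6.

(5, 6)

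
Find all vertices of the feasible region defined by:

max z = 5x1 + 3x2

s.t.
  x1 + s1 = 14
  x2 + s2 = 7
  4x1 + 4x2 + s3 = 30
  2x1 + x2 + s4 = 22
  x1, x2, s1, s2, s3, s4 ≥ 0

(0, 0), (7.5, 0), (0.5, 7), (0, 7)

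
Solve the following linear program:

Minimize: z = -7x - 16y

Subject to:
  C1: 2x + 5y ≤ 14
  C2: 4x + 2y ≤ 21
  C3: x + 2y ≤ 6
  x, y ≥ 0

Evaluate the objective at each vertex of the feasible region:
  z(0, 0) = 0
  z(5.25, 0) = -36.75
  z(5, 0.5) = -43
  z(2, 2) = -46  ←
  z(0, 2.8) = -44.8
The minimum is at x = 2, y = 2.

x = 2, y = 2, z = -46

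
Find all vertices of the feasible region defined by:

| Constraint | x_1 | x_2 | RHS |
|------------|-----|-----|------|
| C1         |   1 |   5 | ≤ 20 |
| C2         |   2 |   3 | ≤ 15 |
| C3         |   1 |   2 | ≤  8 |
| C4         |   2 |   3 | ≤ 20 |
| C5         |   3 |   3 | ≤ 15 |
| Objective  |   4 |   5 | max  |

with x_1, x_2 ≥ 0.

(0, 0), (5, 0), (2, 3), (0, 4)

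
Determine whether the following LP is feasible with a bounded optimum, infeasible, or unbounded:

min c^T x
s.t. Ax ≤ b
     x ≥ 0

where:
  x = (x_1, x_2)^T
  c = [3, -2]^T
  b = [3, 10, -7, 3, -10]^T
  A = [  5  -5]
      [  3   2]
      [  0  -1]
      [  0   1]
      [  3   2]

Infeasible (no feasible solution exists)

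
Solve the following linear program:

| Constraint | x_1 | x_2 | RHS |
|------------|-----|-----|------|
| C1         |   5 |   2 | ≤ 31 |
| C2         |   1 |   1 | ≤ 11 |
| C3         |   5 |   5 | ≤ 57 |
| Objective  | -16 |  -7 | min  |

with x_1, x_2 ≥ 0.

Evaluate the objective at each vertex of the feasible region:
  z(0, 0) = 0
  z(6.2, 0) = -99.2
  z(3, 8) = -104  ←
  z(0, 11) = -77
The minimum is at x_1 = 3, x_2 = 8.

x_1 = 3, x_2 = 8, z = -104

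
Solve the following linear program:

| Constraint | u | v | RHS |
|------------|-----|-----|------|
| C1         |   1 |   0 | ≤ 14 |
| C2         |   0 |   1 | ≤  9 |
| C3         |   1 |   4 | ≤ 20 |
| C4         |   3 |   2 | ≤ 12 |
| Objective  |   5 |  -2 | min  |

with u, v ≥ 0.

Evaluate the objective at each vertex of the feasible region:
  z(0, 0) = 0
  z(4, 0) = 20
  z(0.8, 4.8) = -5.6
  z(0, 5) = -10  ←
The minimum is at u = 0, v = 5.

u = 0, v = 5, z = -10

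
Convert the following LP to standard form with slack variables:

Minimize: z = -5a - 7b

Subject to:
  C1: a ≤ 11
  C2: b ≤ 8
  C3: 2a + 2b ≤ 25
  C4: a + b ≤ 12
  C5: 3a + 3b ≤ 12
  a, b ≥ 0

min z = -5a - 7b

s.t.
  a + s1 = 11
  b + s2 = 8
  2a + 2b + s3 = 25
  a + b + s4 = 12
  3a + 3b + s5 = 12
  a, b, s1, s2, s3, s4, s5 ≥ 0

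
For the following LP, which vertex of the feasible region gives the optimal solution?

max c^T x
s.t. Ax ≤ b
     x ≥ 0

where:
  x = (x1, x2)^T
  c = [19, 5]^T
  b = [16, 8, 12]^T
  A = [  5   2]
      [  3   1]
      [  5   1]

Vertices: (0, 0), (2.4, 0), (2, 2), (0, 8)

Evaluate the objective at each vertex of the feasible region:
  z(0, 0) = 0
  z(2.4, 0) = 45.6
  z(2, 2) = 48  ←
  z(0, 8) = 40
The maximum is at x1 = 2, x2 = 2.

(2, 2)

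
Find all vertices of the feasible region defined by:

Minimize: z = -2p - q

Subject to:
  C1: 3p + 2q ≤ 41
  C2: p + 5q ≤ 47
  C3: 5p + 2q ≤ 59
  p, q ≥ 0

(0, 0), (11.8, 0), (9, 7), (8.538, 7.692), (0, 9.4)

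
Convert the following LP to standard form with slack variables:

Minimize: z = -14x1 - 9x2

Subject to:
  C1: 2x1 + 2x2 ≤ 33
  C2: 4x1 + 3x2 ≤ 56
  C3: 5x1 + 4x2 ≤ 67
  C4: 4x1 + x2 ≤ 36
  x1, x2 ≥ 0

min z = -14x1 - 9x2

s.t.
  2x1 + 2x2 + s1 = 33
  4x1 + 3x2 + s2 = 56
  5x1 + 4x2 + s3 = 67
  4x1 + x2 + s4 = 36
  x1, x2, s1, s2, s3, s4 ≥ 0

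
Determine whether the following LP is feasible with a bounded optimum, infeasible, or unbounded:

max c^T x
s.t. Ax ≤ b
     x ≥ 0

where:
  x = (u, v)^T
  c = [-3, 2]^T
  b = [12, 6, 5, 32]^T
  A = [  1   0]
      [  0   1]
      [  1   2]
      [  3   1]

Feasible with a bounded optimal solution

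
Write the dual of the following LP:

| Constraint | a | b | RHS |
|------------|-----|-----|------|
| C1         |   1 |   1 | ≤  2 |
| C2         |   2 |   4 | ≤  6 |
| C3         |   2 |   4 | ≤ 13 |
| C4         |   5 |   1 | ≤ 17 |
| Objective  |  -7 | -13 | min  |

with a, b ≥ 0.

Primal min cᵀx s.t. Ax ≤ b, x ≥ 0  →  Dual max −bᵀy s.t. Aᵀy ≥ −c, y ≥ 0.

Maximize: z = -2y1 - 6y2 - 13y3 - 17y4

Subject to:
  y1 + 2y2 + 2y3 + 5y4 ≥ 7
  y1 + 4y2 + 4y3 + y4 ≥ 13
  y1, y2, y3, y4 ≥ 0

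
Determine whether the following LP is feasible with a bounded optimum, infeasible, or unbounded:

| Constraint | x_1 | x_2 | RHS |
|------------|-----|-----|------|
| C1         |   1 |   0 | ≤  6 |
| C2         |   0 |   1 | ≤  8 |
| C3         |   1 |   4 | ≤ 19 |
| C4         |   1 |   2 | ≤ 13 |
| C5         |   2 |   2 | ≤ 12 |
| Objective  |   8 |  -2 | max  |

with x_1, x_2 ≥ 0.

Feasible with a bounded optimal solution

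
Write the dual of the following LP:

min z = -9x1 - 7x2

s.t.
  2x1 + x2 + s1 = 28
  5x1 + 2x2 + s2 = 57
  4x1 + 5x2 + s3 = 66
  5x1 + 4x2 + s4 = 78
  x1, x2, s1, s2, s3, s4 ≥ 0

Primal min cᵀx s.t. Ax ≤ b, x ≥ 0  →  Dual max −bᵀy s.t. Aᵀy ≥ −c, y ≥ 0.

Maximize: z = -28y1 - 57y2 - 66y3 - 78y4

Subject to:
  2y1 + 5y2 + 4y3 + 5y4 ≥ 9
  y1 + 2y2 + 5y3 + 4y4 ≥ 7
  y1, y2, y3, y4 ≥ 0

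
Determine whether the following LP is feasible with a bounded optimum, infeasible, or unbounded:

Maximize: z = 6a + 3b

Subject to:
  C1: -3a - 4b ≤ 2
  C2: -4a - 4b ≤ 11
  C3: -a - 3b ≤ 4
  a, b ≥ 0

Unbounded (objective can increase without bound)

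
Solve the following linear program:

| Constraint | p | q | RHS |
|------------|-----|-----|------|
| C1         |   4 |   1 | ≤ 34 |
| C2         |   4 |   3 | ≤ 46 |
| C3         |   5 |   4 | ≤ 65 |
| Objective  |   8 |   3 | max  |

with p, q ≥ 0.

Evaluate the objective at each vertex of the feasible region:
  z(0, 0) = 0
  z(8.5, 0) = 68
  z(7, 6) = 74  ←
  z(0, 15.33) = 46
The maximum is at p = 7, q = 6.

p = 7, q = 6, z = 74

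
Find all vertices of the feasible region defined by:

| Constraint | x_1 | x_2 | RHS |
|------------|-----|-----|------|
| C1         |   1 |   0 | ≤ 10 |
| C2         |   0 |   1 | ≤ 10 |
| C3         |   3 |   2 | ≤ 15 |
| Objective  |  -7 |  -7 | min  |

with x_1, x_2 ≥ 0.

(0, 0), (5, 0), (0, 7.5)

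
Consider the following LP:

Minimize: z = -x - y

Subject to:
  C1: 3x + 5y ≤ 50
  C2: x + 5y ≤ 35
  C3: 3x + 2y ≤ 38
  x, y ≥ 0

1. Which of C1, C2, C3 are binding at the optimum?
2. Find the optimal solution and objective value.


1. C1, C3
2. x = 10, y = 4, z = -14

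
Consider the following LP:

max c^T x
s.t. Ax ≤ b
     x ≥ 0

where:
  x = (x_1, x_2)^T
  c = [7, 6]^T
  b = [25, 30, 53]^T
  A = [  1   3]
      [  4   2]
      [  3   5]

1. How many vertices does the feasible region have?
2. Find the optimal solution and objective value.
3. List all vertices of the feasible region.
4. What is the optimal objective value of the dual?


1. 4
2. x_1 = 4, x_2 = 7, z = 70
3. (0, 0), (7.5, 0), (4, 7), (0, 8.333)
4. 70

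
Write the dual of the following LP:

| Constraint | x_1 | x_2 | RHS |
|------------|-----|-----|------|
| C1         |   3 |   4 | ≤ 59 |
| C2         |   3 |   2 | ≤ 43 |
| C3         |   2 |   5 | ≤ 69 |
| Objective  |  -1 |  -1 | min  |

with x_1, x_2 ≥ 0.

Primal min cᵀx s.t. Ax ≤ b, x ≥ 0  →  Dual max −bᵀy s.t. Aᵀy ≥ −c, y ≥ 0.

Maximize: z = -59y1 - 43y2 - 69y3

Subject to:
  3y1 + 3y2 + 2y3 ≥ 1
  4y1 + 2y2 + 5y3 ≥ 1
  y1, y2, y3 ≥ 0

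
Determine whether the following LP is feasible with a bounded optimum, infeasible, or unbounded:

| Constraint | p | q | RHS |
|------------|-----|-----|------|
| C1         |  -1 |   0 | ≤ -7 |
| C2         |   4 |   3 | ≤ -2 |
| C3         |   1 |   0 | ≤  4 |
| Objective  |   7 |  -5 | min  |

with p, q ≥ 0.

Infeasible (no feasible solution exists)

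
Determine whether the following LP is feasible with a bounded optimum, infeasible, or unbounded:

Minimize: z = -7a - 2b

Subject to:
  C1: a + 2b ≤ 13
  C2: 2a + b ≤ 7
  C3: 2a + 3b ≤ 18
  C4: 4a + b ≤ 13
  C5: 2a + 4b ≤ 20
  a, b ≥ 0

Feasible with a bounded optimal solution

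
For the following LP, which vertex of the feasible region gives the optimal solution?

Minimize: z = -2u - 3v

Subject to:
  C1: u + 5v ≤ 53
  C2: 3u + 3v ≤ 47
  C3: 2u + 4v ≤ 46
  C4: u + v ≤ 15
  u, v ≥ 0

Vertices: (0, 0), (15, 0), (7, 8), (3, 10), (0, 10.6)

Evaluate the objective at each vertex of the feasible region:
  z(0, 0) = 0
  z(15, 0) = -30
  z(7, 8) = -38  ←
  z(3, 10) = -36
  z(0, 10.6) = -31.8
The minimum is at u = 7, v = 8.

(7, 8)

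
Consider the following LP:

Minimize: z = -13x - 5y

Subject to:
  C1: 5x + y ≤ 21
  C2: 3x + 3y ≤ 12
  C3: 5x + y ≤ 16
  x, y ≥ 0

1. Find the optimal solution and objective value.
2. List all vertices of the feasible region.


1. x = 3, y = 1, z = -44
2. (0, 0), (3.2, 0), (3, 1), (0, 4)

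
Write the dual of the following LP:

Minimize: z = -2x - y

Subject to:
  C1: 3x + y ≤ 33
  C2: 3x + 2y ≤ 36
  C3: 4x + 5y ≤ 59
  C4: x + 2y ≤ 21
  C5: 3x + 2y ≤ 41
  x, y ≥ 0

Primal min cᵀx s.t. Ax ≤ b, x ≥ 0  →  Dual max −bᵀy s.t. Aᵀy ≥ −c, y ≥ 0.

Maximize: z = -33y1 - 36y2 - 59y3 - 21y4 - 41y5

Subject to:
  3y1 + 3y2 + 4y3 + y4 + 3y5 ≥ 2
  y1 + 2y2 + 5y3 + 2y4 + 2y5 ≥ 1
  y1, y2, y3, y4, y5 ≥ 0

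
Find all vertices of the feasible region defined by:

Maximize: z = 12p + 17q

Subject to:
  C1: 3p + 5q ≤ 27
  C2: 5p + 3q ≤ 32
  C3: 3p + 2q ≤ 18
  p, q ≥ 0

(0, 0), (6, 0), (4, 3), (0, 5.4)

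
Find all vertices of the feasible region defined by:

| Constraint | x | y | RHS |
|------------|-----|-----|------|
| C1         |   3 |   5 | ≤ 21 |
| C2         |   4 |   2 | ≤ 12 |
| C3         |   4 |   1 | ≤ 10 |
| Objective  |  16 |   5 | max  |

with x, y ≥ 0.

(0, 0), (2.5, 0), (2, 2), (1.286, 3.429), (0, 4.2)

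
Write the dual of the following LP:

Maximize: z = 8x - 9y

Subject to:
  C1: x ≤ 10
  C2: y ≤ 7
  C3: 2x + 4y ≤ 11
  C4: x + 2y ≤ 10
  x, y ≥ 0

Primal max cᵀx s.t. Ax ≤ b, x ≥ 0  →  Dual min bᵀy s.t. Aᵀy ≥ c, y ≥ 0.

Minimize: z = 10y1 + 7y2 + 11y3 + 10y4

Subject to:
  y1 + 2y3 + y4 ≥ 8
  y2 + 4y3 + 2y4 ≥ -9
  y1, y2, y3, y4 ≥ 0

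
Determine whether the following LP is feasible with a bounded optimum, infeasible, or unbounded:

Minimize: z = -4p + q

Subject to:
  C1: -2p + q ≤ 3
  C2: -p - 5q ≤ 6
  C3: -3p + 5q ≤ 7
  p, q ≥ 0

Unbounded (objective can decrease without bound)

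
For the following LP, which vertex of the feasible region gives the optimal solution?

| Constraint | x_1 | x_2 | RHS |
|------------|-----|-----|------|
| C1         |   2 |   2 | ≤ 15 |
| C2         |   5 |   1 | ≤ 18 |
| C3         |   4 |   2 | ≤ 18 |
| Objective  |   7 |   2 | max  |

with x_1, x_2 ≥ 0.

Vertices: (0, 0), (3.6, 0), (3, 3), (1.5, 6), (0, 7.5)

Evaluate the objective at each vertex of the feasible region:
  z(0, 0) = 0
  z(3.6, 0) = 25.2
  z(3, 3) = 27  ←
  z(1.5, 6) = 22.5
  z(0, 7.5) = 15
The maximum is at x_1 = 3, x_2 = 3.

(3, 3)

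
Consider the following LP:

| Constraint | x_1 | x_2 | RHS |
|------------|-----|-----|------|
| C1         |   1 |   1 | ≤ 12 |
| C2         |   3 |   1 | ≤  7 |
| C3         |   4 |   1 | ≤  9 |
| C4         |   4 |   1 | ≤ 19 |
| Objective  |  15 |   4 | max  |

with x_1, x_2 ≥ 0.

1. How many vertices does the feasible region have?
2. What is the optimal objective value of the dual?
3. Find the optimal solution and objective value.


1. 4
2. 34
3. x_1 = 2, x_2 = 1, z = 34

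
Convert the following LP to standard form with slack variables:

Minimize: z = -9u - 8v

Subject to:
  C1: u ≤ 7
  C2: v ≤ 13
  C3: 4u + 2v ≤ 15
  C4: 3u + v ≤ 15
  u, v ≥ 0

min z = -9u - 8v

s.t.
  u + s1 = 7
  v + s2 = 13
  4u + 2v + s3 = 15
  3u + v + s4 = 15
  u, v, s1, s2, s3, s4 ≥ 0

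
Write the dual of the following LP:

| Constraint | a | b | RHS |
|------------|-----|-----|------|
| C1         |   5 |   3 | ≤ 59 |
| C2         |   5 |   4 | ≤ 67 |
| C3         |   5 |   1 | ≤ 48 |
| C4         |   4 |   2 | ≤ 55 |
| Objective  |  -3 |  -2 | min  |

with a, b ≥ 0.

Primal min cᵀx s.t. Ax ≤ b, x ≥ 0  →  Dual max −bᵀy s.t. Aᵀy ≥ −c, y ≥ 0.

Maximize: z = -59y1 - 67y2 - 48y3 - 55y4

Subject to:
  5y1 + 5y2 + 5y3 + 4y4 ≥ 3
  3y1 + 4y2 + y3 + 2y4 ≥ 2
  y1, y2, y3, y4 ≥ 0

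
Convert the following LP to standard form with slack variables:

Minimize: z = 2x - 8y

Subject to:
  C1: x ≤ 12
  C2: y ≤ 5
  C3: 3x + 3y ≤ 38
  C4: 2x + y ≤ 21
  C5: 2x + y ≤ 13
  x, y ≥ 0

min z = 2x - 8y

s.t.
  x + s1 = 12
  y + s2 = 5
  3x + 3y + s3 = 38
  2x + y + s4 = 21
  2x + y + s5 = 13
  x, y, s1, s2, s3, s4, s5 ≥ 0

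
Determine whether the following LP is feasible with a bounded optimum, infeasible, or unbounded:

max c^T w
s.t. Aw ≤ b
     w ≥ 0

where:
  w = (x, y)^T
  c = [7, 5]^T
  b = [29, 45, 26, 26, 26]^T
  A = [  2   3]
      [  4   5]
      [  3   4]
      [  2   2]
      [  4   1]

Feasible with a bounded optimal solution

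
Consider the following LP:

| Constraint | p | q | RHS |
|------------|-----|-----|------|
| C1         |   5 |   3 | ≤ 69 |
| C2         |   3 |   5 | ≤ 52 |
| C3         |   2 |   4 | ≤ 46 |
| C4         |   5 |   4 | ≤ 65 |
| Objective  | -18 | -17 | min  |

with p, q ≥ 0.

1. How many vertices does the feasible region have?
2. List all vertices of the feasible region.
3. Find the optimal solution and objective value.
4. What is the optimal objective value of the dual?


1. 4
2. (0, 0), (13, 0), (9, 5), (0, 10.4)
3. p = 9, q = 5, z = -247
4. -247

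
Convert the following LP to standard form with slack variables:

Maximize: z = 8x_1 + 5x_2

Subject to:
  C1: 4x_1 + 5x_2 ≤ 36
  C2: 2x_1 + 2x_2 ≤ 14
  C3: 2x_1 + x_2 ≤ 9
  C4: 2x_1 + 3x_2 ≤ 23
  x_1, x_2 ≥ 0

max z = 8x_1 + 5x_2

s.t.
  4x_1 + 5x_2 + s1 = 36
  2x_1 + 2x_2 + s2 = 14
  2x_1 + x_2 + s3 = 9
  2x_1 + 3x_2 + s4 = 23
  x_1, x_2, s1, s2, s3, s4 ≥ 0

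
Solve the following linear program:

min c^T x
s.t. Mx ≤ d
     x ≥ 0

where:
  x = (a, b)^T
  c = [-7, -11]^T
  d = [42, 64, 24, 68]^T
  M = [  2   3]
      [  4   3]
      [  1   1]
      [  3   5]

Evaluate the objective at each vertex of the feasible region:
  z(0, 0) = 0
  z(16, 0) = -112
  z(11, 6.667) = -150.3
  z(6, 10) = -152  ←
  z(0, 13.6) = -149.6
The minimum is at a = 6, b = 10.

a = 6, b = 10, z = -152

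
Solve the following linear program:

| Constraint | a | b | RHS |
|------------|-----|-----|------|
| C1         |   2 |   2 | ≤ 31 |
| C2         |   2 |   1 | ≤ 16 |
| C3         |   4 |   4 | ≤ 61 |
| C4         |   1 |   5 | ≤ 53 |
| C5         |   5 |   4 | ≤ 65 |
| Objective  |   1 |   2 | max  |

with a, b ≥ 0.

Evaluate the objective at each vertex of the feasible region:
  z(0, 0) = 0
  z(8, 0) = 8
  z(3, 10) = 23  ←
  z(0, 10.6) = 21.2
The maximum is at a = 3, b = 10.

a = 3, b = 10, z = 23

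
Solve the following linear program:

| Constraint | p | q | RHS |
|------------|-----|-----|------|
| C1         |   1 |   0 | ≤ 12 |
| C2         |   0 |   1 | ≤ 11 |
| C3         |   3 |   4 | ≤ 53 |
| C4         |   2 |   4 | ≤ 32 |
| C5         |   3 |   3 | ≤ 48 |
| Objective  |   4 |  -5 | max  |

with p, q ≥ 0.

Evaluate the objective at each vertex of the feasible region:
  z(0, 0) = 0
  z(12, 0) = 48  ←
  z(12, 2) = 38
  z(0, 8) = -40
The maximum is at p = 12, q = 0.

p = 12, q = 0, z = 48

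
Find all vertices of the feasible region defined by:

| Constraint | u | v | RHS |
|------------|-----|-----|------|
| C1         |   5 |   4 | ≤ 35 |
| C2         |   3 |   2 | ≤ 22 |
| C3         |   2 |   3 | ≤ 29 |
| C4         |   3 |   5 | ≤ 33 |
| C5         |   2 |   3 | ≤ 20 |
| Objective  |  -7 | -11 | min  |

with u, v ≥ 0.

(0, 0), (7, 0), (3.571, 4.286), (1, 6), (0, 6.6)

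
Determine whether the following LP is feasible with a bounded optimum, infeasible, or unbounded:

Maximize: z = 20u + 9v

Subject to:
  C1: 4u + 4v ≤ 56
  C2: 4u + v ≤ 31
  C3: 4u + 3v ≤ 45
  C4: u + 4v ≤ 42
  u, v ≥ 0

Feasible with a bounded optimal solution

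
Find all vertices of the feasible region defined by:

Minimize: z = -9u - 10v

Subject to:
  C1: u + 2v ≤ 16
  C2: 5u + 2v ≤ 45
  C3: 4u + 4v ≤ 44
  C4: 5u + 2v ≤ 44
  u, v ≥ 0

(0, 0), (8.8, 0), (7.333, 3.667), (6, 5), (0, 8)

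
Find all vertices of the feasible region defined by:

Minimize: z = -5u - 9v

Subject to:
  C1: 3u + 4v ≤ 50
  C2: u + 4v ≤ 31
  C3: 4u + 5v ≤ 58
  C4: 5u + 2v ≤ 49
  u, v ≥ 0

(0, 0), (9.8, 0), (7.588, 5.529), (7, 6), (0, 7.75)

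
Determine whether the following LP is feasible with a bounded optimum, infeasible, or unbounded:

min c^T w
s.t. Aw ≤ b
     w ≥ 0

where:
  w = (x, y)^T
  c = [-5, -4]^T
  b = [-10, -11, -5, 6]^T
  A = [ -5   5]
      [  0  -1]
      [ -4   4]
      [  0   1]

Infeasible (no feasible solution exists)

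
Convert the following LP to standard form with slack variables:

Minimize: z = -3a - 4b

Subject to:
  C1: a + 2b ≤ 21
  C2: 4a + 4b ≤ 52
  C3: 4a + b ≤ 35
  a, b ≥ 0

min z = -3a - 4b

s.t.
  a + 2b + s1 = 21
  4a + 4b + s2 = 52
  4a + b + s3 = 35
  a, b, s1, s2, s3 ≥ 0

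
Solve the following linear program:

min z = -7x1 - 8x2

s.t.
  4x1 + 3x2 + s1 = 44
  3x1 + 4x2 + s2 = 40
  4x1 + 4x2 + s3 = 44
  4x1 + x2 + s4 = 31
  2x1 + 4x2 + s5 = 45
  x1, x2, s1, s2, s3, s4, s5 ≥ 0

Evaluate the objective at each vertex of the feasible region:
  z(0, 0) = 0
  z(7.75, 0) = -54.25
  z(6.667, 4.333) = -81.33
  z(4, 7) = -84  ←
  z(0, 10) = -80
The minimum is at x1 = 4, x2 = 7.

x1 = 4, x2 = 7, z = -84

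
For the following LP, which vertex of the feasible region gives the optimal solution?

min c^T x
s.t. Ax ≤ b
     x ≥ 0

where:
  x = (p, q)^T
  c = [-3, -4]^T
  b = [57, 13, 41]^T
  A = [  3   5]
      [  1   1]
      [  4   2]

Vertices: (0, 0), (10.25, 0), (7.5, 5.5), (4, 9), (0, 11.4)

Evaluate the objective at each vertex of the feasible region:
  z(0, 0) = 0
  z(10.25, 0) = -30.75
  z(7.5, 5.5) = -44.5
  z(4, 9) = -48  ←
  z(0, 11.4) = -45.6
The minimum is at p = 4, q = 9.

(4, 9)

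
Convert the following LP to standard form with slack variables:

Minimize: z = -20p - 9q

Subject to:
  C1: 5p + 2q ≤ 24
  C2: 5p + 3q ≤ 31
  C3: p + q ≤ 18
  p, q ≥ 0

min z = -20p - 9q

s.t.
  5p + 2q + s1 = 24
  5p + 3q + s2 = 31
  p + q + s3 = 18
  p, q, s1, s2, s3 ≥ 0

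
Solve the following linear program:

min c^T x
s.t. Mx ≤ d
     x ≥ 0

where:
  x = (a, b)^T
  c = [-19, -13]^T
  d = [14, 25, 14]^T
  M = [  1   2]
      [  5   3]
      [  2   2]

Evaluate the objective at each vertex of the feasible region:
  z(0, 0) = 0
  z(5, 0) = -95
  z(2, 5) = -103  ←
  z(0, 7) = -91
The minimum is at a = 2, b = 5.

a = 2, b = 5, z = -103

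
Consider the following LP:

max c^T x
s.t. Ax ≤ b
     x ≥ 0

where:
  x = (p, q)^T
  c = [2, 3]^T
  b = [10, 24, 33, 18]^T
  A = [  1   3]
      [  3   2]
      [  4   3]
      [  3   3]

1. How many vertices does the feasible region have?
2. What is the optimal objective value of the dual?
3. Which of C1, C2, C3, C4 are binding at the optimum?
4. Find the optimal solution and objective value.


1. 4
2. 14
3. C1, C4
4. p = 4, q = 2, z = 14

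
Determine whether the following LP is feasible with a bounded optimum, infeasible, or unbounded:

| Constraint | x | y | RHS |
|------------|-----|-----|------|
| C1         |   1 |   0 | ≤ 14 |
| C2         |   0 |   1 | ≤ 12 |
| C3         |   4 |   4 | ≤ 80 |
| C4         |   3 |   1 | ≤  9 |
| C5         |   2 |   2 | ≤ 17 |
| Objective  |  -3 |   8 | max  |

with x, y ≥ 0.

Feasible with a bounded optimal solution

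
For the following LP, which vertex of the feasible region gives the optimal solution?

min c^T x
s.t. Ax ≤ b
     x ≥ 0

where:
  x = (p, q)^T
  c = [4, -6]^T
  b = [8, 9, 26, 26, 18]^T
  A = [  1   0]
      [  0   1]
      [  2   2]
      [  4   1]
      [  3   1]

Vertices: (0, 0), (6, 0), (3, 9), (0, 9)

Evaluate the objective at each vertex of the feasible region:
  z(0, 0) = 0
  z(6, 0) = 24
  z(3, 9) = -42
  z(0, 9) = -54  ←
The minimum is at p = 0, q = 9.

(0, 9)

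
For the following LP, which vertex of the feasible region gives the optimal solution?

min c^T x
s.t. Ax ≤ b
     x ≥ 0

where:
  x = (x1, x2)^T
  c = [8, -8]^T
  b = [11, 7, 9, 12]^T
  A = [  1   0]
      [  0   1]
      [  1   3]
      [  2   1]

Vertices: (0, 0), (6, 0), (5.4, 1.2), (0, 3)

Evaluate the objective at each vertex of the feasible region:
  z(0, 0) = 0
  z(6, 0) = 48
  z(5.4, 1.2) = 33.6
  z(0, 3) = -24  ←
The minimum is at x1 = 0, x2 = 3.

(0, 3)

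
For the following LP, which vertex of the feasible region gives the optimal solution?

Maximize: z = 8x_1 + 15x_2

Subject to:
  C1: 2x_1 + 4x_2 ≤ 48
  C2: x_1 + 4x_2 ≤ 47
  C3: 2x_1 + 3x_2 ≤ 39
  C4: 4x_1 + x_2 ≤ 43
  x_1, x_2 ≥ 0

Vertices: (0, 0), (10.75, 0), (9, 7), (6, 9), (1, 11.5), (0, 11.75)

Evaluate the objective at each vertex of the feasible region:
  z(0, 0) = 0
  z(10.75, 0) = 86
  z(9, 7) = 177
  z(6, 9) = 183  ←
  z(1, 11.5) = 180.5
  z(0, 11.75) = 176.2
The maximum is at x_1 = 6, x_2 = 9.

(6, 9)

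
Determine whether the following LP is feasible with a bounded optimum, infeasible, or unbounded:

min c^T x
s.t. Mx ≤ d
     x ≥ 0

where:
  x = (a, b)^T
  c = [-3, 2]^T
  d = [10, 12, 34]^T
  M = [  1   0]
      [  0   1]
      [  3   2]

Feasible with a bounded optimal solution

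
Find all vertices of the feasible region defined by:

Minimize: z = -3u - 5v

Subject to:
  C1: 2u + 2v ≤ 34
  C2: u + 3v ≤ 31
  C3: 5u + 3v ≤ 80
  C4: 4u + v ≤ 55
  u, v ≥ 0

(0, 0), (13.75, 0), (12.67, 4.333), (10, 7), (0, 10.33)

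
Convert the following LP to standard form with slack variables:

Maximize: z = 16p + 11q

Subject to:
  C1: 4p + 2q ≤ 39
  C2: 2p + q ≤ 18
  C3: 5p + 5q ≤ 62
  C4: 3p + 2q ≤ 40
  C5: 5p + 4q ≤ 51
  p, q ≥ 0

max z = 16p + 11q

s.t.
  4p + 2q + s1 = 39
  2p + q + s2 = 18
  5p + 5q + s3 = 62
  3p + 2q + s4 = 40
  5p + 4q + s5 = 51
  p, q, s1, s2, s3, s4, s5 ≥ 0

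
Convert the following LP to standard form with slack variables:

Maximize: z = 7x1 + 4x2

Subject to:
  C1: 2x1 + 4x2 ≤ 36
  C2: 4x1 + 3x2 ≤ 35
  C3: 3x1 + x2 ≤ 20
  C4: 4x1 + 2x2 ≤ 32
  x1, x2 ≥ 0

max z = 7x1 + 4x2

s.t.
  2x1 + 4x2 + s1 = 36
  4x1 + 3x2 + s2 = 35
  3x1 + x2 + s3 = 20
  4x1 + 2x2 + s4 = 32
  x1, x2, s1, s2, s3, s4 ≥ 0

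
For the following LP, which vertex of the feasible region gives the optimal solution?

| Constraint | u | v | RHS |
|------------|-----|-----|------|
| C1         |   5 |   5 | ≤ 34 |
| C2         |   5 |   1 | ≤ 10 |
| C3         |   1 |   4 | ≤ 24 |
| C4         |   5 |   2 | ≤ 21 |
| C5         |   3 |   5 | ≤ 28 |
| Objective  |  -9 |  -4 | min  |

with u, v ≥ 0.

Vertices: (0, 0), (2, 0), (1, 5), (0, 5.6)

Evaluate the objective at each vertex of the feasible region:
  z(0, 0) = 0
  z(2, 0) = -18
  z(1, 5) = -29  ←
  z(0, 5.6) = -22.4
The minimum is at u = 1, v = 5.

(1, 5)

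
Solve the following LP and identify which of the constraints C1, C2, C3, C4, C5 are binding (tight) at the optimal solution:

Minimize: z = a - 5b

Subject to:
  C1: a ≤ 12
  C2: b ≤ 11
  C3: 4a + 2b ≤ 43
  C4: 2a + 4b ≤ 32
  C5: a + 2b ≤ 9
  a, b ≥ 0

At a = 0, b = 4.5, compute slack b - a·x for each constraint:
  C1: 12 − 0 = 12  (slack)
  C2: 11 − 4.5 = 6.5  (slack)
  C3: 43 − 9 = 34  (slack)
  C4: 32 − 18 = 14  (slack)
  C5: 9 − 9 = 0  (binding)

Optimal: a = 0, b = 4.5
Binding: C5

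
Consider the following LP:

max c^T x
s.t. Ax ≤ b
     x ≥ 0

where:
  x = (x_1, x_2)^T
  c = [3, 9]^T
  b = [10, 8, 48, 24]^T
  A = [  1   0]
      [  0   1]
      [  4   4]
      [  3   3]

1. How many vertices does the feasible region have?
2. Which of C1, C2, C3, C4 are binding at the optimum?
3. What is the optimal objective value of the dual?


1. 3
2. C2, C4
3. 72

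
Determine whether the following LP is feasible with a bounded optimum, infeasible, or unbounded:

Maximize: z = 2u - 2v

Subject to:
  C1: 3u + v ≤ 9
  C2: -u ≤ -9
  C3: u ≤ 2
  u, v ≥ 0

Infeasible (no feasible solution exists)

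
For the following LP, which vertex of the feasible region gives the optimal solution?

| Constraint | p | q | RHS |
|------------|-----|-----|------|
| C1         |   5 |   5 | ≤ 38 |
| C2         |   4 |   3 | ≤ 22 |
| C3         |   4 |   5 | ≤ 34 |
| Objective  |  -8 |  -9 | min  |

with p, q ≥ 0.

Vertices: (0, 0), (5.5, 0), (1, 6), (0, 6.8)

Evaluate the objective at each vertex of the feasible region:
  z(0, 0) = 0
  z(5.5, 0) = -44
  z(1, 6) = -62  ←
  z(0, 6.8) = -61.2
The minimum is at p = 1, q = 6.

(1, 6)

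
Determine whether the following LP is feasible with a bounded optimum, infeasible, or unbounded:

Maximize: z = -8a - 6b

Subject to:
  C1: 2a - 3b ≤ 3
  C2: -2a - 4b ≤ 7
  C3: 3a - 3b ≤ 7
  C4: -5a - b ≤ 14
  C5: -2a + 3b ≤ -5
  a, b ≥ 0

Infeasible (no feasible solution exists)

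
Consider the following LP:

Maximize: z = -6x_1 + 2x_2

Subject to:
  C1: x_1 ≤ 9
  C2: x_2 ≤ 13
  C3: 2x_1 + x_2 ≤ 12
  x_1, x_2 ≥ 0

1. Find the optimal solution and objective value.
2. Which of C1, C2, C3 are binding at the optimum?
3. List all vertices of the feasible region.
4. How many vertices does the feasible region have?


1. x_1 = 0, x_2 = 12, z = 24
2. C3
3. (0, 0), (6, 0), (0, 12)
4. 3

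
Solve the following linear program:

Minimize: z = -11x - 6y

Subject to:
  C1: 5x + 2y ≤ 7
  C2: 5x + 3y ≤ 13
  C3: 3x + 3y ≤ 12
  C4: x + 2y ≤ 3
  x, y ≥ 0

Evaluate the objective at each vertex of the feasible region:
  z(0, 0) = 0
  z(1.4, 0) = -15.4
  z(1, 1) = -17  ←
  z(0, 1.5) = -9
The minimum is at x = 1, y = 1.

x = 1, y = 1, z = -17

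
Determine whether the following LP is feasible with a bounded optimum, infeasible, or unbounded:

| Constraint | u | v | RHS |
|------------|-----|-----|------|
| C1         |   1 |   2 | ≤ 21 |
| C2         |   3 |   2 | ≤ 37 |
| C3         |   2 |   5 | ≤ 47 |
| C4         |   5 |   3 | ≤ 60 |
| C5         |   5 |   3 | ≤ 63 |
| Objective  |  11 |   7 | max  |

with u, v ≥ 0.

Feasible with a bounded optimal solution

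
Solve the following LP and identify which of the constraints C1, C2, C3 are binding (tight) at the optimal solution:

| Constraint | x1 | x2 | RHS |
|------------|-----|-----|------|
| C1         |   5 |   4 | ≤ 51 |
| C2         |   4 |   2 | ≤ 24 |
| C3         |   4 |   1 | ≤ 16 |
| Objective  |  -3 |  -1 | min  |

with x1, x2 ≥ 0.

At x1 = 2, x2 = 8, compute slack b - a·x for each constraint:
  C1: 51 − 42 = 9  (slack)
  C2: 24 − 24 = 0  (binding)
  C3: 16 − 16 = 0  (binding)

Optimal: x1 = 2, x2 = 8
Binding: C2, C3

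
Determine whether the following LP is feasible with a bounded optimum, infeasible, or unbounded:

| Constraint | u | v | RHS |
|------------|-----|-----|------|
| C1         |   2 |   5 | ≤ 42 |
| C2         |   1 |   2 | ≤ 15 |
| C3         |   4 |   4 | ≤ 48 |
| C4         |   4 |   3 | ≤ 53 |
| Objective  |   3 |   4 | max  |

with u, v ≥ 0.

Feasible with a bounded optimal solution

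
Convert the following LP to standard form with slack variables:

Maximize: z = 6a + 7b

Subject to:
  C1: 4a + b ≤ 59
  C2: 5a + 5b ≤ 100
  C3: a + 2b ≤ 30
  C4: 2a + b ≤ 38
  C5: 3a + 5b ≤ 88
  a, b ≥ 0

max z = 6a + 7b

s.t.
  4a + b + s1 = 59
  5a + 5b + s2 = 100
  a + 2b + s3 = 30
  2a + b + s4 = 38
  3a + 5b + s5 = 88
  a, b, s1, s2, s3, s4, s5 ≥ 0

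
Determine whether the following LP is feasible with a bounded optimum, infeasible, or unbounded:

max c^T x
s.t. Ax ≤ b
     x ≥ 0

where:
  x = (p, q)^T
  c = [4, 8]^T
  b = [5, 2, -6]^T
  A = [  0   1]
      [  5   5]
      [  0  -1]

Infeasible (no feasible solution exists)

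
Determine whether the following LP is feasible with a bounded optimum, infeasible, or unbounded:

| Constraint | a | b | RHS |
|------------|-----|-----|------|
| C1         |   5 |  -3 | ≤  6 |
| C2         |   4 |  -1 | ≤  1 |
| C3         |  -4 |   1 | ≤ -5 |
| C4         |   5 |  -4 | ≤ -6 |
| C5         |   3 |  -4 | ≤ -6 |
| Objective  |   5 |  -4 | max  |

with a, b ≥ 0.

Infeasible (no feasible solution exists)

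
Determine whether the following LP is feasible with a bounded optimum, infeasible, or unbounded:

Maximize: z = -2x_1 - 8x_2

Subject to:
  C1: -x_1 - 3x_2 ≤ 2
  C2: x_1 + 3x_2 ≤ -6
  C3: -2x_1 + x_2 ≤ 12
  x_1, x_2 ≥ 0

Infeasible (no feasible solution exists)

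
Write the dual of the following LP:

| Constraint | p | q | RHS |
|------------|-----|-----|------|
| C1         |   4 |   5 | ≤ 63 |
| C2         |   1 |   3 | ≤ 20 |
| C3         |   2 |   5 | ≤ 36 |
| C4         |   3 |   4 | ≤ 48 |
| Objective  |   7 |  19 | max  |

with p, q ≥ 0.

Primal max cᵀx s.t. Ax ≤ b, x ≥ 0  →  Dual min bᵀy s.t. Aᵀy ≥ c, y ≥ 0.

Minimize: z = 63y1 + 20y2 + 36y3 + 48y4

Subject to:
  4y1 + y2 + 2y3 + 3y4 ≥ 7
  5y1 + 3y2 + 5y3 + 4y4 ≥ 19
  y1, y2, y3, y4 ≥ 0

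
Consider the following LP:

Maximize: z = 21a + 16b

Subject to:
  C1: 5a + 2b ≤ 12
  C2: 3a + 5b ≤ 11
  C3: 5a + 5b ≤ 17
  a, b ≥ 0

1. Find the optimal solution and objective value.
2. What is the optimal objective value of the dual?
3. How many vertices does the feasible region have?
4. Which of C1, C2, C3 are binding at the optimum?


1. a = 2, b = 1, z = 58
2. 58
3. 4
4. C1, C2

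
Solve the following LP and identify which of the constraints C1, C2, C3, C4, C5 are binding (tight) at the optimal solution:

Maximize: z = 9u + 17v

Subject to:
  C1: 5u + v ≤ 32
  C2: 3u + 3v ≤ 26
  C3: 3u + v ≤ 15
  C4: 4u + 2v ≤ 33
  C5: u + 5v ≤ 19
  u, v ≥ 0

At u = 4, v = 3, compute slack b - a·x for each constraint:
  C1: 32 − 23 = 9  (slack)
  C2: 26 − 21 = 5  (slack)
  C3: 15 − 15 = 0  (binding)
  C4: 33 − 22 = 11  (slack)
  C5: 19 − 19 = 0  (binding)

Optimal: u = 4, v = 3
Binding: C3, C5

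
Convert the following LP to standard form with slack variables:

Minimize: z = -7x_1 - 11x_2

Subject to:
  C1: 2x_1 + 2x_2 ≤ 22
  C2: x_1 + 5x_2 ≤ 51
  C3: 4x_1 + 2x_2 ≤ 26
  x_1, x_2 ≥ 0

min z = -7x_1 - 11x_2

s.t.
  2x_1 + 2x_2 + s1 = 22
  x_1 + 5x_2 + s2 = 51
  4x_1 + 2x_2 + s3 = 26
  x_1, x_2, s1, s2, s3 ≥ 0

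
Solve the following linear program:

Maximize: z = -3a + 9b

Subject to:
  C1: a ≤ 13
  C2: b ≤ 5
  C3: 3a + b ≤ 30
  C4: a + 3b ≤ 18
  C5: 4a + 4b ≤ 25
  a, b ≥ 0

Evaluate the objective at each vertex of the feasible region:
  z(0, 0) = 0
  z(6.25, 0) = -18.75
  z(1.25, 5) = 41.25
  z(0, 5) = 45  ←
The maximum is at a = 0, b = 5.

a = 0, b = 5, z = 45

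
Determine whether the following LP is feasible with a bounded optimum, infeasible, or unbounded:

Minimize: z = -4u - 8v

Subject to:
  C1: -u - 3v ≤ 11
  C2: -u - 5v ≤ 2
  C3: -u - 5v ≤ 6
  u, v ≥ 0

Unbounded (objective can decrease without bound)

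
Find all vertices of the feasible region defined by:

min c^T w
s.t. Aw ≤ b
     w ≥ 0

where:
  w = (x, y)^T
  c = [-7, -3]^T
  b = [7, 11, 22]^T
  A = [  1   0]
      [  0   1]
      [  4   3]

(0, 0), (5.5, 0), (0, 7.333)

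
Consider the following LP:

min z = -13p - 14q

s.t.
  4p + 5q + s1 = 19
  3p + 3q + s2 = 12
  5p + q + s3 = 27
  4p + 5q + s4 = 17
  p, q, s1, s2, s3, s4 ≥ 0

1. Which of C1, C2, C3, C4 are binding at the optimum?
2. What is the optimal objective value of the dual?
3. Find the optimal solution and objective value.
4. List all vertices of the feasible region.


1. C2, C4
2. -53
3. p = 3, q = 1, z = -53
4. (0, 0), (4, 0), (3, 1), (0, 3.4)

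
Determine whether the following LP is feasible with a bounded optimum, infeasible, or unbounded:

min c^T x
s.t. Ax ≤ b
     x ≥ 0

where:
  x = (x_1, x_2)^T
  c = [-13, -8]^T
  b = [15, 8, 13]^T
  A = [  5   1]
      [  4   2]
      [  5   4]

Feasible with a bounded optimal solution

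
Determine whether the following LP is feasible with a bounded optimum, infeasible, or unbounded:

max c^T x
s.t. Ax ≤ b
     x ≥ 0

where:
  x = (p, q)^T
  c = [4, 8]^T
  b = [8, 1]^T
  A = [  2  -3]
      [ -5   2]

Unbounded (objective can increase without bound)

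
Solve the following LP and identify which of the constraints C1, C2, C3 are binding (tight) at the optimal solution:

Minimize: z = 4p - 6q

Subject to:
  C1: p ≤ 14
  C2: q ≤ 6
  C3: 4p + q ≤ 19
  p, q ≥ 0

At p = 0, q = 6, compute slack b - a·x for each constraint:
  C1: 14 − 0 = 14  (slack)
  C2: 6 − 6 = 0  (binding)
  C3: 19 − 6 = 13  (slack)

Optimal: p = 0, q = 6
Binding: C2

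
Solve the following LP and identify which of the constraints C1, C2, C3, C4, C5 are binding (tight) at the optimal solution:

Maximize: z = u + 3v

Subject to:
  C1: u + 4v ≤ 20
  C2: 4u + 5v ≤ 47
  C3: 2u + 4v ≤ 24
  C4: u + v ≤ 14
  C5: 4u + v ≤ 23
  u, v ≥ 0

At u = 4, v = 4, compute slack b - a·x for each constraint:
  C1: 20 − 20 = 0  (binding)
  C2: 47 − 36 = 11  (slack)
  C3: 24 − 24 = 0  (binding)
  C4: 14 − 8 = 6  (slack)
  C5: 23 − 20 = 3  (slack)

Optimal: u = 4, v = 4
Binding: C1, C3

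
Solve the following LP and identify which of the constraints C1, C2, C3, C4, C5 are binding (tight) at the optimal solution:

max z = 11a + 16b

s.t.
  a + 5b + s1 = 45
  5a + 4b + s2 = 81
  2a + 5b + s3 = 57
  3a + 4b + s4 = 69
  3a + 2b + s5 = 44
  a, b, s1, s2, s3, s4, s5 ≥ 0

At a = 10, b = 7, compute slack b - a·x for each constraint:
  C1: 45 − 45 = 0  (binding)
  C2: 81 − 78 = 3  (slack)
  C3: 57 − 55 = 2  (slack)
  C4: 69 − 58 = 11  (slack)
  C5: 44 − 44 = 0  (binding)

Optimal: a = 10, b = 7
Binding: C1, C5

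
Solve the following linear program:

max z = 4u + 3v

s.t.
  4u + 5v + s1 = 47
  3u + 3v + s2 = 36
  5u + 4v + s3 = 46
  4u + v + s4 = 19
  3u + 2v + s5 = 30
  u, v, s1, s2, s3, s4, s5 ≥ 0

Evaluate the objective at each vertex of the feasible region:
  z(0, 0) = 0
  z(4.75, 0) = 19
  z(3, 7) = 33  ←
  z(0, 9.4) = 28.2
The maximum is at u = 3, v = 7.

u = 3, v = 7, z = 33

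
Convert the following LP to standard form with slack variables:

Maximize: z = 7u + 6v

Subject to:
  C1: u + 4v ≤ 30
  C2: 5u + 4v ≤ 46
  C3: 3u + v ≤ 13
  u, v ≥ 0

max z = 7u + 6v

s.t.
  u + 4v + s1 = 30
  5u + 4v + s2 = 46
  3u + v + s3 = 13
  u, v, s1, s2, s3 ≥ 0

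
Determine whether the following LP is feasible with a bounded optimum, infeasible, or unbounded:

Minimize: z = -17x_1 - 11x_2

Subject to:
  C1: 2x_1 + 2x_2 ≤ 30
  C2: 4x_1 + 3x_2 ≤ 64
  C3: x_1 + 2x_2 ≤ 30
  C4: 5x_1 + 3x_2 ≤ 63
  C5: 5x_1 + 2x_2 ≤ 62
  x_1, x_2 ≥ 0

Feasible with a bounded optimal solution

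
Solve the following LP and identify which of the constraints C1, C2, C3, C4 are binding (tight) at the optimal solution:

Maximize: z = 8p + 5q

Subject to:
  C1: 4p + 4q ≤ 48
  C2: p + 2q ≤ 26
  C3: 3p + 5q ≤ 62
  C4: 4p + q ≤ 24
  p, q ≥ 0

At p = 4, q = 8, compute slack b - a·x for each constraint:
  C1: 48 − 48 = 0  (binding)
  C2: 26 − 20 = 6  (slack)
  C3: 62 − 52 = 10  (slack)
  C4: 24 − 24 = 0  (binding)

Optimal: p = 4, q = 8
Binding: C1, C4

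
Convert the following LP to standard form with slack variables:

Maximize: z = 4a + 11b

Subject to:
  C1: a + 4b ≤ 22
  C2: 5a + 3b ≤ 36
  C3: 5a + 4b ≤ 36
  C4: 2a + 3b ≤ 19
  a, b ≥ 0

max z = 4a + 11b

s.t.
  a + 4b + s1 = 22
  5a + 3b + s2 = 36
  5a + 4b + s3 = 36
  2a + 3b + s4 = 19
  a, b, s1, s2, s3, s4 ≥ 0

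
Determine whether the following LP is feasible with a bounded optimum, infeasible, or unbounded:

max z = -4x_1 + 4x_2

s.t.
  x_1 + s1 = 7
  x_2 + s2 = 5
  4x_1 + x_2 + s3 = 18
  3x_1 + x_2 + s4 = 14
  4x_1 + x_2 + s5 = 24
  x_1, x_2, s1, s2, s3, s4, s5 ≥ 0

Feasible with a bounded optimal solution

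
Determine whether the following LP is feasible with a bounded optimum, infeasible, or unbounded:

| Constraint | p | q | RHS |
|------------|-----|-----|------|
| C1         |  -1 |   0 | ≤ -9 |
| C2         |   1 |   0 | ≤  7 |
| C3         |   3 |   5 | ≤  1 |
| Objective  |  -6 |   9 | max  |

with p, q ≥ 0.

Infeasible (no feasible solution exists)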